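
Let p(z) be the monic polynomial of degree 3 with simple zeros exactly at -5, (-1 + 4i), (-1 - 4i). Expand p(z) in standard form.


The polynomial is p(z) = ∏_{α ∈ S} (z − α), where S = {-5, (-1 + 4i), (-1 - 4i)}.
Expanding the product yields: p(z) = z^3 + 7·z^2 + 27·z + 85.
Note conjugate pairs combine to real quadratics: (z − (-1+4i))(z − (-1−4i)) = z² + 2z + 17.
The resulting polynomial has degree 3 and real coefficients as required.

p(z) = z^3 + 7·z^2 + 27·z + 85.


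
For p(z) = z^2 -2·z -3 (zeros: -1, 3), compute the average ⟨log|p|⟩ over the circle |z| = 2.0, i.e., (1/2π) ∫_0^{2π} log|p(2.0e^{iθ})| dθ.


Zeros: -1, 3; r = 2.0.
Inside |z| < r: -1. Outside (|z| ≥ r): 3.
p(0) = -3, so log|p(0)| = log(3) = 1.0986.
Apply Jensen: I(r) = log|p(0)| + Σ_k log(r/|z_k|), summed over zeros inside |z| < r.
  log(r/|z_k|) for z_k = -1: log(2.0/1) = 0.6931
  Outside zeros (3) contribute nothing to the Jensen sum.
Sum over inside zeros: 0.6931.
I(r) = log|p(0)| + (inside sum) = 1.0986 + 0.6931 = 1.7918.
Note: since some zeros are outside |z| ≤ r, the simplified n·log(r) form does NOT apply — only the inside zeros contribute.

I(r) ≈ 1.7918.


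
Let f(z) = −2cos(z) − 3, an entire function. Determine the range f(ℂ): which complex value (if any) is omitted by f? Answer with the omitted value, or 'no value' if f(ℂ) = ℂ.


Little Picard bounds the complement of f(ℂ) to at most one point.
cos is entire and surjective onto ℂ: for every w ∈ ℂ, cos(ζ) = w has a solution ζ ∈ ℂ (e.g., via the complex inverse arccos). With ζ = z this gives z = ζ/(1). Then -2·cos(z) takes every value in -2·ℂ = ℂ, and adding -3 is a bijection of ℂ. So f is surjective and omits no value. (Note: only on the real line is cos bounded by [−1, 1].)

Omitted value: no value.


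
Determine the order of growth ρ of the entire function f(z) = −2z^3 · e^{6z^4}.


M(r) = max_{|z|=r} |-2|·|z|^3·|e^{6z^4}| = 2·r^3 · e^{6r^4} (the factors attain their maxima compatibly on |z|=r). Then log M(r) = log 2 + 3·log r + 6r^4, dominated by the last term, so log log M(r) ~ 4·log r. The polynomial factor -2z^3 contributes only a log r term and does not affect the order. ρ = 4.
Therefore ρ = 4.

Order ρ = 4.


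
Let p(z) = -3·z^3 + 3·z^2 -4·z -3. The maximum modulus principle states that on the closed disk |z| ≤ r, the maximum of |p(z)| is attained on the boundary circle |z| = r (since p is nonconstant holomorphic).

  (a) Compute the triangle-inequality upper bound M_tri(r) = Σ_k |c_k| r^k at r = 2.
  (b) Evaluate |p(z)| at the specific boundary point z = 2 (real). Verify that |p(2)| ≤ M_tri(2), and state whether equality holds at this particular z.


Coefficients: c_0 = -3, c_1 = -4, c_2 = 3, c_3 = -3. Radius r = 2.
Part (a). Triangle bound: M_tri(r) = Σ_k |c_k| r^k
  = |-3|·2^0 + |-4|·2^1 + |3|·2^2 + |-3|·2^3
  = 3 + 8 + 12 + 24 = 47.
This bounds M(r) := max_{|z|=r} |p(z)| from above; equality holds iff all terms c_k z^k can be made to align in phase at a single z on |z|=r.
Part (b). At z = 2 (real, on the circle |z| = r):
  p(2) = (-3)·2^0 + (-4)·2^1 + (3)·2^2 + (-3)·2^3 = -23.
  |p(2)| = 23.
Check: |p(2)| = 23 ≤ 47 = M_tri(2). ✓ Equality does not hold at z = 2 (the coefficients have mixed signs, so the terms do not all align in phase there).

M_tri(2) = 47; |p(2)| = 23; equality at z=2: no.


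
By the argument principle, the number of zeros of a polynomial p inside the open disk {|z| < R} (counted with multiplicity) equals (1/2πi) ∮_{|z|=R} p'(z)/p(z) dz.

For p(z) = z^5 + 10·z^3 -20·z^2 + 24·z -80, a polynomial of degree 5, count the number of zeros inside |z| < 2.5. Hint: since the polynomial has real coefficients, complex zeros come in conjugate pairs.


The zeros of p are: 2, (0 + 2i), (0 - 2i), (-1 + 3i), (-1 - 3i).
Their magnitudes are: 2, 2, 2, 3.162, 3.162.
Zeros with |z| < R = 2.5: 2, (0 + 2i), (0 - 2i).
Count = 3.
By the argument principle, (1/2πi) ∮_{|z|=R} p'(z)/p(z) dz equals exactly this count.

Number of zeros inside |z| < 2.5: 3.


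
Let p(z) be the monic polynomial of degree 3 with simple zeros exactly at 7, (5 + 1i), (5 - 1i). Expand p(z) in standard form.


The polynomial is p(z) = ∏_{α ∈ S} (z − α), where S = {7, (5 + 1i), (5 - 1i)}.
Expanding the product yields: p(z) = z^3 -17·z^2 + 96·z -182.
Note conjugate pairs combine to real quadratics: (z − (5+1i))(z − (5−1i)) = z² − 10z + 26.
The resulting polynomial has degree 3 and real coefficients as required.

p(z) = z^3 -17·z^2 + 96·z -182.


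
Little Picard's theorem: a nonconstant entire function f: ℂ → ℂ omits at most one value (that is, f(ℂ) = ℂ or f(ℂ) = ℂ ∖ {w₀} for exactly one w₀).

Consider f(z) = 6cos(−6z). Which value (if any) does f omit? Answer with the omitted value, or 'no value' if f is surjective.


Little Picard bounds the complement of f(ℂ) to at most one point.
cos is entire and surjective onto ℂ: for every w ∈ ℂ, cos(ζ) = w has a solution ζ ∈ ℂ (e.g., via the complex inverse arccos). With ζ = −6z this gives z = ζ/(-6). Then 6·cos(−6z) takes every value in 6·ℂ = ℂ, and adding 0 is a bijection of ℂ. So f is surjective and omits no value. (Note: only on the real line is cos bounded by [−1, 1].)

Omitted value: no value.


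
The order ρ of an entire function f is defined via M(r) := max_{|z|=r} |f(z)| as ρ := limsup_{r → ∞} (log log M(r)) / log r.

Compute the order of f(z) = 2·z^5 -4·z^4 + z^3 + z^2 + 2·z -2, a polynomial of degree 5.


|f(z)| ≤ Σ|c_k|·r^k = O(r^5) as r → ∞. Polynomial growth is O(e^{r^ε}) for every ε > 0 (since r^5/e^{r^ε} → 0), so ρ ≤ ε for all ε > 0, i.e. ρ = 0. Every nonconstant polynomial has order 0.
Therefore ρ = 0.

Order ρ = 0.


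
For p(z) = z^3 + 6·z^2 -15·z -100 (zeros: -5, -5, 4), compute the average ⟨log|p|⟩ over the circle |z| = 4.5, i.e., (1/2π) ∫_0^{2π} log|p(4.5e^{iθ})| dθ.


Zeros: -5, -5, 4; r = 4.5.
Inside |z| < r: 4. Outside (|z| ≥ r): -5, -5.
p(0) = -100, so log|p(0)| = log(100) = 4.6052.
Apply Jensen: I(r) = log|p(0)| + Σ_k log(r/|z_k|), summed over zeros inside |z| < r.
  log(r/|z_k|) for z_k = 4: log(4.5/4) = 0.1178
  Outside zeros (-5, -5) contribute nothing to the Jensen sum.
Sum over inside zeros: 0.1178.
I(r) = log|p(0)| + (inside sum) = 4.6052 + 0.1178 = 4.7230.
Note: since some zeros are outside |z| ≤ r, the simplified n·log(r) form does NOT apply — only the inside zeros contribute.

I(r) ≈ 4.7230.


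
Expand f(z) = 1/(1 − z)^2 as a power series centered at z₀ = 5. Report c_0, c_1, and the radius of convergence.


Let w = z − z₀, so z = z₀ + w.
Then 1 − z = 1 − (z₀ + w) = (1 − z₀) − w = -4 − w.
f(z) = 1/(-4 − w)^2 = (1/(-4)^2) · (1 − w/(-4))^{−2}.
By the binomial series (1−u)^{−2} = Σ_{n≥0} C(n+1, 1) u^n for |u|<1, with u = w/(-4):
  c_n = C(n+1, 1) / (-4)^(n+2).
  c_0 = 1/(-4)^2 = 1/16.
  c_1 = 2/(-4)^3 = -1/32.
The series is valid for |w/d| < 1, i.e. |z − z₀| < |d|.
Radius of convergence: R = |1 − z₀| = |-4| = 4 (distance from z₀ to the singularity z = 1).

c_0 = 1/16, c_1 = -1/32; R = 4.


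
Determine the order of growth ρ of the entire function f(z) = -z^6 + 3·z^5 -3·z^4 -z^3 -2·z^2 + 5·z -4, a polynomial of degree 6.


|f(z)| ≤ Σ|c_k|·r^k = O(r^6) as r → ∞. Polynomial growth is O(e^{r^ε}) for every ε > 0 (since r^6/e^{r^ε} → 0), so ρ ≤ ε for all ε > 0, i.e. ρ = 0. Every nonconstant polynomial has order 0.
Therefore ρ = 0.

Order ρ = 0.


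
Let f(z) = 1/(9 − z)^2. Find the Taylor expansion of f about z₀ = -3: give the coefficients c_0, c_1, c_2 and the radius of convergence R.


Let w = z − z₀, so z = z₀ + w.
Then 9 − z = 9 − (z₀ + w) = (9 − z₀) − w = 12 − w.
f(z) = 1/(12 − w)^2 = (1/(12)^2) · (1 − w/(12))^{−2}.
By the binomial series (1−u)^{−2} = Σ_{n≥0} C(n+1, 1) u^n for |u|<1, with u = w/(12):
  c_n = C(n+1, 1) / (12)^(n+2).
  c_0 = 1/(12)^2 = 1/144.
  c_1 = 2/(12)^3 = 1/864.
  c_2 = 3/(12)^4 = 1/6912.
The series is valid for |w/d| < 1, i.e. |z − z₀| < |d|.
Radius of convergence: R = |9 − z₀| = |12| = 12 (distance from z₀ to the singularity z = 9).

c_0 = 1/144, c_1 = 1/864, c_2 = 1/6912; R = 12.


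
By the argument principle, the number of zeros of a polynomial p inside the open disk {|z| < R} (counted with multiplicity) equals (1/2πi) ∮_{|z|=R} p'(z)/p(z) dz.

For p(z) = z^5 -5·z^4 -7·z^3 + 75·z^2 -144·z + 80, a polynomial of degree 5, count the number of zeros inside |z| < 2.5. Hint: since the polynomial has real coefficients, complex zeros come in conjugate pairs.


The zeros of p are: -4, 4, 1, (2 + 1i), (2 - 1i).
Their magnitudes are: 4, 4, 1, 2.236, 2.236.
Zeros with |z| < R = 2.5: 1, (2 + 1i), (2 - 1i).
Count = 3.
By the argument principle, (1/2πi) ∮_{|z|=R} p'(z)/p(z) dz equals exactly this count.

Number of zeros inside |z| < 2.5: 3.


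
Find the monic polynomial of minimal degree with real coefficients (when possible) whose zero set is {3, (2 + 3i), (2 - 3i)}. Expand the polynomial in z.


The polynomial is p(z) = ∏_{α ∈ S} (z − α), where S = {3, (2 + 3i), (2 - 3i)}.
Expanding the product yields: p(z) = z^3 -7·z^2 + 25·z -39.
Note conjugate pairs combine to real quadratics: (z − (2+3i))(z − (2−3i)) = z² − 4z + 13.
The resulting polynomial has degree 3 and real coefficients as required.

p(z) = z^3 -7·z^2 + 25·z -39.


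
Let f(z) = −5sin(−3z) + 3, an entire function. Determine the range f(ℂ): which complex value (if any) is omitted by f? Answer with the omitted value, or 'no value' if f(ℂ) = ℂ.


Little Picard bounds the complement of f(ℂ) to at most one point.
sin is entire and surjective onto ℂ: for every w ∈ ℂ, sin(ζ) = w has a solution ζ ∈ ℂ (e.g., via the complex inverse arcsin). With ζ = −3z this gives z = ζ/(-3). Then -5·sin(−3z) takes every value in -5·ℂ = ℂ, and adding 3 is a bijection of ℂ. So f is surjective and omits no value. (Note: only on the real line is sin bounded by [−1, 1].)

Omitted value: no value.


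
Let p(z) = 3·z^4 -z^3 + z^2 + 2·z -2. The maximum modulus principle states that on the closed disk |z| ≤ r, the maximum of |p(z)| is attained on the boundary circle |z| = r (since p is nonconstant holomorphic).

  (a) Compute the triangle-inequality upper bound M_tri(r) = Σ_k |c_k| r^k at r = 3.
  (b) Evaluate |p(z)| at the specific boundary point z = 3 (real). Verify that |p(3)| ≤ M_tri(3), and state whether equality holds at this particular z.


Coefficients: c_0 = -2, c_1 = 2, c_2 = 1, c_3 = -1, c_4 = 3. Radius r = 3.
Part (a). Triangle bound: M_tri(r) = Σ_k |c_k| r^k
  = |-2|·3^0 + |2|·3^1 + |1|·3^2 + |-1|·3^3 + |3|·3^4
  = 2 + 6 + 9 + 27 + 243 = 287.
This bounds M(r) := max_{|z|=r} |p(z)| from above; equality holds iff all terms c_k z^k can be made to align in phase at a single z on |z|=r.
Part (b). At z = 3 (real, on the circle |z| = r):
  p(3) = (-2)·3^0 + (2)·3^1 + (1)·3^2 + (-1)·3^3 + (3)·3^4 = 229.
  |p(3)| = 229.
Check: |p(3)| = 229 ≤ 287 = M_tri(3). ✓ Equality does not hold at z = 3 (the coefficients have mixed signs, so the terms do not all align in phase there).

M_tri(3) = 287; |p(3)| = 229; equality at z=3: no.


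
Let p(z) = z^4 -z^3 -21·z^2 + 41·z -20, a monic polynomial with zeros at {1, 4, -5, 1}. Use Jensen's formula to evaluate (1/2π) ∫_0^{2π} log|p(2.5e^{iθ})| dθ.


Zeros: -5, 1, 1, 4; r = 2.5.
Inside |z| < r: 1, 1. Outside (|z| ≥ r): -5, 4.
p(0) = -20, so log|p(0)| = log(20) = 2.9957.
Apply Jensen: I(r) = log|p(0)| + Σ_k log(r/|z_k|), summed over zeros inside |z| < r.
  log(r/|z_k|) for z_k = 1: log(2.5/1) = 0.9163
  log(r/|z_k|) for z_k = 1: log(2.5/1) = 0.9163
  Outside zeros (-5, 4) contribute nothing to the Jensen sum.
Sum over inside zeros: 1.8326.
I(r) = log|p(0)| + (inside sum) = 2.9957 + 1.8326 = 4.8283.
Note: since some zeros are outside |z| ≤ r, the simplified n·log(r) form does NOT apply — only the inside zeros contribute.

I(r) ≈ 4.8283.


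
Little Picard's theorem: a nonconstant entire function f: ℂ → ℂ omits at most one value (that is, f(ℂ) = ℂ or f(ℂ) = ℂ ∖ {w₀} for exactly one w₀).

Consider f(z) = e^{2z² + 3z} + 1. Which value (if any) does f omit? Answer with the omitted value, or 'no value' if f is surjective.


Little Picard bounds the complement of f(ℂ) to at most one point.
The exponent g(z) = 2z² + 3z is a nonconstant polynomial, hence surjective onto ℂ. So e^{g(z)} takes every value in {e^w : w ∈ ℂ} = ℂ ∖ {0}. Adding 1 shifts the range to ℂ ∖ {1}. f omits exactly 1.

Omitted value: 1.


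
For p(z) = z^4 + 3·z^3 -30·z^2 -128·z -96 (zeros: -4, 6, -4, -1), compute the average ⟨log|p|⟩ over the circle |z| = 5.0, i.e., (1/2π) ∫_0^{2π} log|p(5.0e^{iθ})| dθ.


Zeros: -4, -4, -1, 6; r = 5.0.
Inside |z| < r: -4, -4, -1. Outside (|z| ≥ r): 6.
p(0) = -96, so log|p(0)| = log(96) = 4.5643.
Apply Jensen: I(r) = log|p(0)| + Σ_k log(r/|z_k|), summed over zeros inside |z| < r.
  log(r/|z_k|) for z_k = -4: log(5.0/4) = 0.2231
  log(r/|z_k|) for z_k = -4: log(5.0/4) = 0.2231
  log(r/|z_k|) for z_k = -1: log(5.0/1) = 1.6094
  Outside zeros (6) contribute nothing to the Jensen sum.
Sum over inside zeros: 2.0557.
I(r) = log|p(0)| + (inside sum) = 4.5643 + 2.0557 = 6.6201.
Note: since some zeros are outside |z| ≤ r, the simplified n·log(r) form does NOT apply — only the inside zeros contribute.

I(r) ≈ 6.6201.


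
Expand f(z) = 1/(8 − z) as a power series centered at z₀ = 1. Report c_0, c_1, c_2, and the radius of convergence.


Let w = z − z₀, so z = z₀ + w.
Then 8 − z = 8 − (z₀ + w) = (8 − z₀) − w = 7 − w.
f(z) = 1/(7 − w) = (1/(7)) · 1/(1 − w/(7)) = Σ_{n≥0} w^n / (7)^(n+1).
So c_n = 1/(7)^(n+1):
  c_0 = 1/(7)^1 = 1/7.
  c_1 = 1/(7)^2 = 1/49.
  c_2 = 1/(7)^3 = 1/343.
The series is valid for |w/d| < 1, i.e. |z − z₀| < |d|.
Radius of convergence: R = |8 − z₀| = |7| = 7 (distance from z₀ to the singularity z = 8).

c_0 = 1/7, c_1 = 1/49, c_2 = 1/343; R = 7.


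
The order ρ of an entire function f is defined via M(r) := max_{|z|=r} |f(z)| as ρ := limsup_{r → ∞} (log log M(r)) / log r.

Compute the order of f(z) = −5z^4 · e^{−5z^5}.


M(r) = max_{|z|=r} |-5|·|z|^4·|e^{−5z^5}| = 5·r^4 · e^{5r^5} (the factors attain their maxima compatibly on |z|=r). Then log M(r) = log 5 + 4·log r + 5r^5, dominated by the last term, so log log M(r) ~ 5·log r. The polynomial factor -5z^4 contributes only a log r term and does not affect the order. ρ = 5.
Therefore ρ = 5.

Order ρ = 5.


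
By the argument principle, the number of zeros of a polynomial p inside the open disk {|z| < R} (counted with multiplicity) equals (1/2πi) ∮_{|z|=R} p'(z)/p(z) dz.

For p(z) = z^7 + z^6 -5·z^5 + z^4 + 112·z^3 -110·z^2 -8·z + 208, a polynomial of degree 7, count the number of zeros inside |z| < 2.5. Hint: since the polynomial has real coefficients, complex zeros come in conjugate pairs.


The zeros of p are: (-3 + 2i), (-3 - 2i), -1, (1 + 1i), (1 - 1i), (2 + 2i), (2 - 2i).
Their magnitudes are: 3.606, 3.606, 1, 1.414, 1.414, 2.828, 2.828.
Zeros with |z| < R = 2.5: -1, (1 + 1i), (1 - 1i).
Count = 3.
By the argument principle, (1/2πi) ∮_{|z|=R} p'(z)/p(z) dz equals exactly this count.

Number of zeros inside |z| < 2.5: 3.


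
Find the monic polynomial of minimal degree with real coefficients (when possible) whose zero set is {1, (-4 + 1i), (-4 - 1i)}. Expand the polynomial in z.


The polynomial is p(z) = ∏_{α ∈ S} (z − α), where S = {1, (-4 + 1i), (-4 - 1i)}.
Expanding the product yields: p(z) = z^3 + 7·z^2 + 9·z -17.
Note conjugate pairs combine to real quadratics: (z − (-4+1i))(z − (-4−1i)) = z² + 8z + 17.
The resulting polynomial has degree 3 and real coefficients as required.

p(z) = z^3 + 7·z^2 + 9·z -17.


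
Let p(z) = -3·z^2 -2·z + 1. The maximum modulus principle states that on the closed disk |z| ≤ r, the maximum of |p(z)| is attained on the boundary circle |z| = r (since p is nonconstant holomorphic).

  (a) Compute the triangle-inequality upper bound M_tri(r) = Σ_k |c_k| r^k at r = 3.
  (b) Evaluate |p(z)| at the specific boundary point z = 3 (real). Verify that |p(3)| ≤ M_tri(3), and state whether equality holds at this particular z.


Coefficients: c_0 = 1, c_1 = -2, c_2 = -3. Radius r = 3.
Part (a). Triangle bound: M_tri(r) = Σ_k |c_k| r^k
  = |1|·3^0 + |-2|·3^1 + |-3|·3^2
  = 1 + 6 + 27 = 34.
This bounds M(r) := max_{|z|=r} |p(z)| from above; equality holds iff all terms c_k z^k can be made to align in phase at a single z on |z|=r.
Part (b). At z = 3 (real, on the circle |z| = r):
  p(3) = (1)·3^0 + (-2)·3^1 + (-3)·3^2 = -32.
  |p(3)| = 32.
Check: |p(3)| = 32 ≤ 34 = M_tri(3). ✓ Equality does not hold at z = 3 (the coefficients have mixed signs, so the terms do not all align in phase there).

M_tri(3) = 34; |p(3)| = 32; equality at z=3: no.


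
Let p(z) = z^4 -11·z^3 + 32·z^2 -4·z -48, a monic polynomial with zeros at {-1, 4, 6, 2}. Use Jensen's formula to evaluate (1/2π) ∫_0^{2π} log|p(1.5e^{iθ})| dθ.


Zeros: -1, 2, 4, 6; r = 1.5.
Inside |z| < r: -1. Outside (|z| ≥ r): 2, 4, 6.
p(0) = -48, so log|p(0)| = log(48) = 3.8712.
Apply Jensen: I(r) = log|p(0)| + Σ_k log(r/|z_k|), summed over zeros inside |z| < r.
  log(r/|z_k|) for z_k = -1: log(1.5/1) = 0.4055
  Outside zeros (2, 4, 6) contribute nothing to the Jensen sum.
Sum over inside zeros: 0.4055.
I(r) = log|p(0)| + (inside sum) = 3.8712 + 0.4055 = 4.2767.
Note: since some zeros are outside |z| ≤ r, the simplified n·log(r) form does NOT apply — only the inside zeros contribute.

I(r) ≈ 4.2767.


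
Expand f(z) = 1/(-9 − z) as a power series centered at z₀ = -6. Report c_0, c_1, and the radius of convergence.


Let w = z − z₀, so z = z₀ + w.
Then -9 − z = -9 − (z₀ + w) = (-9 − z₀) − w = -3 − w.
f(z) = 1/(-3 − w) = (1/(-3)) · 1/(1 − w/(-3)) = Σ_{n≥0} w^n / (-3)^(n+1).
So c_n = 1/(-3)^(n+1):
  c_0 = 1/(-3)^1 = -1/3.
  c_1 = 1/(-3)^2 = 1/9.
The series is valid for |w/d| < 1, i.e. |z − z₀| < |d|.
Radius of convergence: R = |-9 − z₀| = |-3| = 3 (distance from z₀ to the singularity z = -9).

c_0 = -1/3, c_1 = 1/9; R = 3.


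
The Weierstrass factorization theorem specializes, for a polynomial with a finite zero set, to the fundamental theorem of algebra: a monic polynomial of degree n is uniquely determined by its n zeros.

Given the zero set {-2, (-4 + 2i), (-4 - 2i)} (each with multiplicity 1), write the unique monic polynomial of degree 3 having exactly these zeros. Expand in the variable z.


The polynomial is p(z) = ∏_{α ∈ S} (z − α), where S = {-2, (-4 + 2i), (-4 - 2i)}.
Expanding the product yields: p(z) = z^3 + 10·z^2 + 36·z + 40.
Note conjugate pairs combine to real quadratics: (z − (-4+2i))(z − (-4−2i)) = z² + 8z + 20.
The resulting polynomial has degree 3 and real coefficients as required.

p(z) = z^3 + 10·z^2 + 36·z + 40.


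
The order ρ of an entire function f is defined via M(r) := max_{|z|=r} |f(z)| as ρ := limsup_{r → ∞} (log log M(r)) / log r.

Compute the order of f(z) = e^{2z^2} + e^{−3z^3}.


Each summand is entire of order 2 and 3 respectively (as in the single-exponential case). The order of a sum is at most the max of the orders, so ρ ≤ 3. For the lower bound: on |z|=r choose arg z so that -3z^3 is real positive; then |e^{-3z^3}| = e^{3r^3} while |e^{2z^2}| ≤ e^{2r^2} = o(e^{3r^3}). So |f| ≥ e^{3r^3}(1 − o(1)) and ρ ≥ 3. Hence ρ = max(2, 3) = 3.
Therefore ρ = 3.

Order ρ = 3.


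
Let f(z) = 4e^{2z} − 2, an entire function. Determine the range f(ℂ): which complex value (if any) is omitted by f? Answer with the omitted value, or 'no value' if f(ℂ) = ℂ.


Little Picard bounds the complement of f(ℂ) to at most one point.
e^{2z} is never zero on ℂ, so 4·e^{2z} takes every value in ℂ ∖ {0}. Adding -2 shifts the range to ℂ ∖ {-2}. Thus f omits exactly the value -2.

Omitted value: -2.


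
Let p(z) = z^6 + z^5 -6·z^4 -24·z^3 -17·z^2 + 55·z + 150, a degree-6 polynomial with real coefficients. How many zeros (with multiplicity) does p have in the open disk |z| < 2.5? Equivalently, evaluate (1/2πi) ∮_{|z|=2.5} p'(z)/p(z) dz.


The zeros of p are: (-1 + 2i), (-1 - 2i), 2, 3, (-2 + 1i), (-2 - 1i).
Their magnitudes are: 2.236, 2.236, 2, 3, 2.236, 2.236.
Zeros with |z| < R = 2.5: (-1 + 2i), (-1 - 2i), 2, (-2 + 1i), (-2 - 1i).
Count = 5.
By the argument principle, (1/2πi) ∮_{|z|=R} p'(z)/p(z) dz equals exactly this count.

Number of zeros inside |z| < 2.5: 5.


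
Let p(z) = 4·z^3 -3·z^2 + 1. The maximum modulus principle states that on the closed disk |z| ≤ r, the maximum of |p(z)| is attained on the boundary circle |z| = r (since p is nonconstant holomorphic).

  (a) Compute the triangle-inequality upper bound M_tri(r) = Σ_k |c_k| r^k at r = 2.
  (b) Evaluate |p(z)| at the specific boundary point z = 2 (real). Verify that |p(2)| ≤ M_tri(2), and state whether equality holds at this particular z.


Coefficients: c_0 = 1, c_1 = 0, c_2 = -3, c_3 = 4. Radius r = 2.
Part (a). Triangle bound: M_tri(r) = Σ_k |c_k| r^k
  = |1|·2^0 + |0|·2^1 + |-3|·2^2 + |4|·2^3
  = 1 + 0 + 12 + 32 = 45.
This bounds M(r) := max_{|z|=r} |p(z)| from above; equality holds iff all terms c_k z^k can be made to align in phase at a single z on |z|=r.
Part (b). At z = 2 (real, on the circle |z| = r):
  p(2) = (1)·2^0 + (0)·2^1 + (-3)·2^2 + (4)·2^3 = 21.
  |p(2)| = 21.
Check: |p(2)| = 21 ≤ 45 = M_tri(2). ✓ Equality does not hold at z = 2 (the coefficients have mixed signs, so the terms do not all align in phase there).

M_tri(2) = 45; |p(2)| = 21; equality at z=2: no.


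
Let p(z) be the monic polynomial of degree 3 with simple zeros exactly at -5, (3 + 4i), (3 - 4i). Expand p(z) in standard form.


The polynomial is p(z) = ∏_{α ∈ S} (z − α), where S = {-5, (3 + 4i), (3 - 4i)}.
Expanding the product yields: p(z) = z^3 -z^2 -5·z + 125.
Note conjugate pairs combine to real quadratics: (z − (3+4i))(z − (3−4i)) = z² − 6z + 25.
The resulting polynomial has degree 3 and real coefficients as required.

p(z) = z^3 -z^2 -5·z + 125.


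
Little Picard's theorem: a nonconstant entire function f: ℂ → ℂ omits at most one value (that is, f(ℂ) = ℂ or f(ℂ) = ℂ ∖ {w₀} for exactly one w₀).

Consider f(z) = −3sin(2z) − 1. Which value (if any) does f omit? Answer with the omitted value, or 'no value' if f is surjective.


Little Picard bounds the complement of f(ℂ) to at most one point.
sin is entire and surjective onto ℂ: for every w ∈ ℂ, sin(ζ) = w has a solution ζ ∈ ℂ (e.g., via the complex inverse arcsin). With ζ = 2z this gives z = ζ/(2). Then -3·sin(2z) takes every value in -3·ℂ = ℂ, and adding -1 is a bijection of ℂ. So f is surjective and omits no value. (Note: only on the real line is sin bounded by [−1, 1].)

Omitted value: no value.


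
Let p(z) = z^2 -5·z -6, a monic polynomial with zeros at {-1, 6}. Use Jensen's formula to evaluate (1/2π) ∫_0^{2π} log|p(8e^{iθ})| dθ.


Zeros: -1, 6; r = 8.
Inside |z| < r: -1, 6. Outside (|z| ≥ r): ∅.
p(0) = -6, so log|p(0)| = log(6) = 1.7918.
Apply Jensen: I(r) = log|p(0)| + Σ_k log(r/|z_k|), summed over zeros inside |z| < r.
  log(r/|z_k|) for z_k = -1: log(8/1) = 2.0794
  log(r/|z_k|) for z_k = 6: log(8/6) = 0.2877
Sum over inside zeros: 2.3671.
I(r) = log|p(0)| + (inside sum) = 1.7918 + 2.3671 = 4.1589.
Closed form (all zeros inside, monic): I(r) = n·log(r) = 2·log(8) = 4.1589. ✓

I(r) ≈ 4.1589.


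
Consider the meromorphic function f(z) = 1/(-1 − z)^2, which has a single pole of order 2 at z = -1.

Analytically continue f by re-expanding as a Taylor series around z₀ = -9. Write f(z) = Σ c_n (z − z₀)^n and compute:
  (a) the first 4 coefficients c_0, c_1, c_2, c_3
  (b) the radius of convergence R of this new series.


Let w = z − z₀, so z = z₀ + w.
Then -1 − z = -1 − (z₀ + w) = (-1 − z₀) − w = 8 − w.
f(z) = 1/(8 − w)^2 = (1/(8)^2) · (1 − w/(8))^{−2}.
By the binomial series (1−u)^{−2} = Σ_{n≥0} C(n+1, 1) u^n for |u|<1, with u = w/(8):
  c_n = C(n+1, 1) / (8)^(n+2).
  c_0 = 1/(8)^2 = 1/64.
  c_1 = 2/(8)^3 = 1/256.
  c_2 = 3/(8)^4 = 3/4096.
  c_3 = 4/(8)^5 = 1/8192.
The series is valid for |w/d| < 1, i.e. |z − z₀| < |d|.
Radius of convergence: R = |-1 − z₀| = |8| = 8 (distance from z₀ to the singularity z = -1).

c_0 = 1/64, c_1 = 1/256, c_2 = 3/4096, c_3 = 1/8192; R = 8.


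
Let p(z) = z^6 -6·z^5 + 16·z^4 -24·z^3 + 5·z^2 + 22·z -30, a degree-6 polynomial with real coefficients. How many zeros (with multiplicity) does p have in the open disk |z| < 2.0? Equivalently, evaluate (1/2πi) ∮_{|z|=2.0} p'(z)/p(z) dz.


The zeros of p are: -1, 3, (1 + 1i), (1 - 1i), (1 + 2i), (1 - 2i).
Their magnitudes are: 1, 3, 1.414, 1.414, 2.236, 2.236.
Zeros with |z| < R = 2.0: -1, (1 + 1i), (1 - 1i).
Count = 3.
By the argument principle, (1/2πi) ∮_{|z|=R} p'(z)/p(z) dz equals exactly this count.

Number of zeros inside |z| < 2.0: 3.


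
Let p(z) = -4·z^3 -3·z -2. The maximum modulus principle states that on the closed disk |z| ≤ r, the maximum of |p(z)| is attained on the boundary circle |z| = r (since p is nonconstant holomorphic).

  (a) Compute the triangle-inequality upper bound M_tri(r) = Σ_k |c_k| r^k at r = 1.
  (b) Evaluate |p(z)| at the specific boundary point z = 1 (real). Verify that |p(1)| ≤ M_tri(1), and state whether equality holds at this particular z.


Coefficients: c_0 = -2, c_1 = -3, c_2 = 0, c_3 = -4. Radius r = 1.
Part (a). Triangle bound: M_tri(r) = Σ_k |c_k| r^k
  = |-2|·1^0 + |-3|·1^1 + |0|·1^2 + |-4|·1^3
  = 2 + 3 + 0 + 4 = 9.
This bounds M(r) := max_{|z|=r} |p(z)| from above; equality holds iff all terms c_k z^k can be made to align in phase at a single z on |z|=r.
Part (b). At z = 1 (real, on the circle |z| = r):
  p(1) = (-2)·1^0 + (-3)·1^1 + (0)·1^2 + (-4)·1^3 = -9.
  |p(1)| = 9.
Since all nonzero coefficients share the same sign, |p(1)| = 9 = M_tri(1); the triangle bound is attained at z = 1, so in fact M(r) = 9.

M_tri(1) = 9; |p(1)| = 9; equality at z=1: yes.


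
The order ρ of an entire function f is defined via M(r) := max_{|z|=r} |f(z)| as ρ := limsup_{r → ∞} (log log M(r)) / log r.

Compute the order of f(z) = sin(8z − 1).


sin(w) is a linear combination of e^{iw} and e^{−iw} (or e^w, e^{−w} in the hyperbolic case), so |sin(w)| ≤ e^{|w|}. With w = 8z − 1, |w| ≤ 8|z| + 1 = 8r + 1 on |z| = r, giving M(r) ≤ e^{8r + 1}, so ρ ≤ 1. On a suitable ray (z = it for sin/cos; z = t for sinh/cosh, t real → ∞), |sin(8z − 1)| grows like e^{8|t|}/2, so ρ ≥ 1. Hence ρ = 1.
Therefore ρ = 1.

Order ρ = 1.


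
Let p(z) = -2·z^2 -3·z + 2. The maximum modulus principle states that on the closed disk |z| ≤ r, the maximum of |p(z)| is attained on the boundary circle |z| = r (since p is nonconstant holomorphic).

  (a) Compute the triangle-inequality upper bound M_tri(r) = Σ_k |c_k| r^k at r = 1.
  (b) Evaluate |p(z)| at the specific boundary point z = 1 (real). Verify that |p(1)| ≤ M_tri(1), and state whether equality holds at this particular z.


Coefficients: c_0 = 2, c_1 = -3, c_2 = -2. Radius r = 1.
Part (a). Triangle bound: M_tri(r) = Σ_k |c_k| r^k
  = |2|·1^0 + |-3|·1^1 + |-2|·1^2
  = 2 + 3 + 2 = 7.
This bounds M(r) := max_{|z|=r} |p(z)| from above; equality holds iff all terms c_k z^k can be made to align in phase at a single z on |z|=r.
Part (b). At z = 1 (real, on the circle |z| = r):
  p(1) = (2)·1^0 + (-3)·1^1 + (-2)·1^2 = -3.
  |p(1)| = 3.
Check: |p(1)| = 3 ≤ 7 = M_tri(1). ✓ Equality does not hold at z = 1 (the coefficients have mixed signs, so the terms do not all align in phase there).

M_tri(1) = 7; |p(1)| = 3; equality at z=1: no.


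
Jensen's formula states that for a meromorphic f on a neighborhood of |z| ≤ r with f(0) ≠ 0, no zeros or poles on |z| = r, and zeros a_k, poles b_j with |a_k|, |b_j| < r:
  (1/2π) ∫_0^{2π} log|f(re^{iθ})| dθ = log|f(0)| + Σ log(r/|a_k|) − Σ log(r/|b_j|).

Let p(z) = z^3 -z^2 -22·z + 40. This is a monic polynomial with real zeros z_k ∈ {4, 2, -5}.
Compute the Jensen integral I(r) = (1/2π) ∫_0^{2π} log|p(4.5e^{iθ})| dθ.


Zeros: -5, 2, 4; r = 4.5.
Inside |z| < r: 2, 4. Outside (|z| ≥ r): -5.
p(0) = 40, so log|p(0)| = log(40) = 3.6889.
Apply Jensen: I(r) = log|p(0)| + Σ_k log(r/|z_k|), summed over zeros inside |z| < r.
  log(r/|z_k|) for z_k = 4: log(4.5/4) = 0.1178
  log(r/|z_k|) for z_k = 2: log(4.5/2) = 0.8109
  Outside zeros (-5) contribute nothing to the Jensen sum.
Sum over inside zeros: 0.9287.
I(r) = log|p(0)| + (inside sum) = 3.6889 + 0.9287 = 4.6176.
Note: since some zeros are outside |z| ≤ r, the simplified n·log(r) form does NOT apply — only the inside zeros contribute.

I(r) ≈ 4.6176.


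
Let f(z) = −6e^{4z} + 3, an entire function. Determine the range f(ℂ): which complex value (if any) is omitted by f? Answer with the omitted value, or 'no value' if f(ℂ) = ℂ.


Little Picard bounds the complement of f(ℂ) to at most one point.
e^{4z} is never zero on ℂ, so -6·e^{4z} takes every value in ℂ ∖ {0}. Adding 3 shifts the range to ℂ ∖ {3}. Thus f omits exactly the value 3.

Omitted value: 3.


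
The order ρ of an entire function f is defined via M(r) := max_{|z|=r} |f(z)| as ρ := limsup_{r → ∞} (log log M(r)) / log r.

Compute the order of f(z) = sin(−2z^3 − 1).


Write sin(w) = (e^{iw} ± e^{−iw})/(2 or 2i), so |sin(w)| ≤ e^{|w|}. With w = −2z^3 − 1, |w| ≤ 2r^3 + 1 on |z|=r, giving M(r) ≤ e^{2r^3 + 1} and ρ ≤ 3. For the lower bound, choose z on |z|=r with -2z^3 purely imaginary of modulus 2r^3; then |sin(−2z^3 − 1)| grows like e^{2r^3}/2, so ρ ≥ 3. Hence ρ = 3.
Therefore ρ = 3.

Order ρ = 3.


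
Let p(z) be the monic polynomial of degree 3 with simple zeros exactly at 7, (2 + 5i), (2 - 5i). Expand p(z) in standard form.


The polynomial is p(z) = ∏_{α ∈ S} (z − α), where S = {7, (2 + 5i), (2 - 5i)}.
Expanding the product yields: p(z) = z^3 -11·z^2 + 57·z -203.
Note conjugate pairs combine to real quadratics: (z − (2+5i))(z − (2−5i)) = z² − 4z + 29.
The resulting polynomial has degree 3 and real coefficients as required.

p(z) = z^3 -11·z^2 + 57·z -203.


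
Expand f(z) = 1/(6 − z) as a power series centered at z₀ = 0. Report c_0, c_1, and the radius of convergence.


Let w = z − z₀, so z = z₀ + w.
Then 6 − z = 6 − (z₀ + w) = (6 − z₀) − w = 6 − w.
f(z) = 1/(6 − w) = (1/(6)) · 1/(1 − w/(6)) = Σ_{n≥0} w^n / (6)^(n+1).
So c_n = 1/(6)^(n+1):
  c_0 = 1/(6)^1 = 1/6.
  c_1 = 1/(6)^2 = 1/36.
The series is valid for |w/d| < 1, i.e. |z − z₀| < |d|.
Radius of convergence: R = |6 − z₀| = |6| = 6 (distance from z₀ to the singularity z = 6).

c_0 = 1/6, c_1 = 1/36; R = 6.


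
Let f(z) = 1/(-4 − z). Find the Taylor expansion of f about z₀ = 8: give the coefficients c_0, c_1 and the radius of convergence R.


Let w = z − z₀, so z = z₀ + w.
Then -4 − z = -4 − (z₀ + w) = (-4 − z₀) − w = -12 − w.
f(z) = 1/(-12 − w) = (1/(-12)) · 1/(1 − w/(-12)) = Σ_{n≥0} w^n / (-12)^(n+1).
So c_n = 1/(-12)^(n+1):
  c_0 = 1/(-12)^1 = -1/12.
  c_1 = 1/(-12)^2 = 1/144.
The series is valid for |w/d| < 1, i.e. |z − z₀| < |d|.
Radius of convergence: R = |-4 − z₀| = |-12| = 12 (distance from z₀ to the singularity z = -4).

c_0 = -1/12, c_1 = 1/144; R = 12.


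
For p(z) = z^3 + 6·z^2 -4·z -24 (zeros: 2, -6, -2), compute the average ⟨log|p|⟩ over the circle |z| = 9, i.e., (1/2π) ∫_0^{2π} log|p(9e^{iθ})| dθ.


Zeros: -6, -2, 2; r = 9.
Inside |z| < r: -6, -2, 2. Outside (|z| ≥ r): ∅.
p(0) = -24, so log|p(0)| = log(24) = 3.1781.
Apply Jensen: I(r) = log|p(0)| + Σ_k log(r/|z_k|), summed over zeros inside |z| < r.
  log(r/|z_k|) for z_k = 2: log(9/2) = 1.5041
  log(r/|z_k|) for z_k = -6: log(9/6) = 0.4055
  log(r/|z_k|) for z_k = -2: log(9/2) = 1.5041
Sum over inside zeros: 3.4136.
I(r) = log|p(0)| + (inside sum) = 3.1781 + 3.4136 = 6.5917.
Closed form (all zeros inside, monic): I(r) = n·log(r) = 3·log(9) = 6.5917. ✓

I(r) ≈ 6.5917.


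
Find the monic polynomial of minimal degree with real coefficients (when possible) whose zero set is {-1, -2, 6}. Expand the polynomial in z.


The polynomial is p(z) = ∏_{α ∈ S} (z − α), where S = {-1, -2, 6}.
Expanding the product yields: p(z) = z^3 -3·z^2 -16·z -12.
The resulting polynomial has degree 3 and real coefficients as required.

p(z) = z^3 -3·z^2 -16·z -12.


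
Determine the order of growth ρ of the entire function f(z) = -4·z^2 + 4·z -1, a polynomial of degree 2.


|f(z)| ≤ Σ|c_k|·r^k = O(r^2) as r → ∞. Polynomial growth is O(e^{r^ε}) for every ε > 0 (since r^2/e^{r^ε} → 0), so ρ ≤ ε for all ε > 0, i.e. ρ = 0. Every nonconstant polynomial has order 0.
Therefore ρ = 0.

Order ρ = 0.


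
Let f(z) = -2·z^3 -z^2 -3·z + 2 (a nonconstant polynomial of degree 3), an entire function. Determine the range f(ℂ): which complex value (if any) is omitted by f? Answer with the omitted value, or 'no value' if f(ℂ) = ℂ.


Little Picard bounds the complement of f(ℂ) to at most one point.
For every w ∈ ℂ, the equation p(z) − w = 0 is a nonconstant polynomial in z and hence has at least one root by the fundamental theorem of algebra. So p is surjective onto ℂ, omitting no value.

Omitted value: no value.


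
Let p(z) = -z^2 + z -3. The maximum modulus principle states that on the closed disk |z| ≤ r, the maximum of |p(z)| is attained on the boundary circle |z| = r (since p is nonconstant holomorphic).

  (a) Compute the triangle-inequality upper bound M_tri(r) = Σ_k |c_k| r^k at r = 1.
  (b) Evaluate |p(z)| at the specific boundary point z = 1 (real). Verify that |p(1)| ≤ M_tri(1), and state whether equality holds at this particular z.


Coefficients: c_0 = -3, c_1 = 1, c_2 = -1. Radius r = 1.
Part (a). Triangle bound: M_tri(r) = Σ_k |c_k| r^k
  = |-3|·1^0 + |1|·1^1 + |-1|·1^2
  = 3 + 1 + 1 = 5.
This bounds M(r) := max_{|z|=r} |p(z)| from above; equality holds iff all terms c_k z^k can be made to align in phase at a single z on |z|=r.
Part (b). At z = 1 (real, on the circle |z| = r):
  p(1) = (-3)·1^0 + (1)·1^1 + (-1)·1^2 = -3.
  |p(1)| = 3.
Check: |p(1)| = 3 ≤ 5 = M_tri(1). ✓ Equality does not hold at z = 1 (the coefficients have mixed signs, so the terms do not all align in phase there).

M_tri(1) = 5; |p(1)| = 3; equality at z=1: no.


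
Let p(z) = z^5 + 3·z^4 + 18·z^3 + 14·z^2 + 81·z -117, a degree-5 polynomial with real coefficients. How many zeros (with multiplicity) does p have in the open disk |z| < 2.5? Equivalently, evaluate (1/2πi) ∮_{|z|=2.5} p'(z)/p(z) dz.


The zeros of p are: 1, (0 + 3i), (0 - 3i), (-2 + 3i), (-2 - 3i).
Their magnitudes are: 1, 3, 3, 3.606, 3.606.
Zeros with |z| < R = 2.5: 1.
Count = 1.
By the argument principle, (1/2πi) ∮_{|z|=R} p'(z)/p(z) dz equals exactly this count.

Number of zeros inside |z| < 2.5: 1.


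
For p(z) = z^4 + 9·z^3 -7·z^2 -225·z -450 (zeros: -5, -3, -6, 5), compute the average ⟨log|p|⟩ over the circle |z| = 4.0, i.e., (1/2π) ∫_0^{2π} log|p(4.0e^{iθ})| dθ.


Zeros: -6, -5, -3, 5; r = 4.0.
Inside |z| < r: -3. Outside (|z| ≥ r): -6, -5, 5.
p(0) = -450, so log|p(0)| = log(450) = 6.1092.
Apply Jensen: I(r) = log|p(0)| + Σ_k log(r/|z_k|), summed over zeros inside |z| < r.
  log(r/|z_k|) for z_k = -3: log(4.0/3) = 0.2877
  Outside zeros (-6, -5, 5) contribute nothing to the Jensen sum.
Sum over inside zeros: 0.2877.
I(r) = log|p(0)| + (inside sum) = 6.1092 + 0.2877 = 6.3969.
Note: since some zeros are outside |z| ≤ r, the simplified n·log(r) form does NOT apply — only the inside zeros contribute.

I(r) ≈ 6.3969.


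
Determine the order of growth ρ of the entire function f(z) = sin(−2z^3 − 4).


Write sin(w) = (e^{iw} ± e^{−iw})/(2 or 2i), so |sin(w)| ≤ e^{|w|}. With w = −2z^3 − 4, |w| ≤ 2r^3 + 4 on |z|=r, giving M(r) ≤ e^{2r^3 + 4} and ρ ≤ 3. For the lower bound, choose z on |z|=r with -2z^3 purely imaginary of modulus 2r^3; then |sin(−2z^3 − 4)| grows like e^{2r^3}/2, so ρ ≥ 3. Hence ρ = 3.
Therefore ρ = 3.

Order ρ = 3.


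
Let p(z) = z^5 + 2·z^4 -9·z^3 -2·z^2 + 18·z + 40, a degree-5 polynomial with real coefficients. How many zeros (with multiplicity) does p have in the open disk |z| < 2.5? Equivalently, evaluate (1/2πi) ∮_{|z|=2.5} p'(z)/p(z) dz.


The zeros of p are: (2 + 1i), (2 - 1i), -4, (-1 + 1i), (-1 - 1i).
Their magnitudes are: 2.236, 2.236, 4, 1.414, 1.414.
Zeros with |z| < R = 2.5: (2 + 1i), (2 - 1i), (-1 + 1i), (-1 - 1i).
Count = 4.
By the argument principle, (1/2πi) ∮_{|z|=R} p'(z)/p(z) dz equals exactly this count.

Number of zeros inside |z| < 2.5: 4.


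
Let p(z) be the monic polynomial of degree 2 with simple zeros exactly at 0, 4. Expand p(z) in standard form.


The polynomial is p(z) = ∏_{α ∈ S} (z − α), where S = {0, 4}.
Expanding the product yields: p(z) = z^2 -4·z.
The resulting polynomial has degree 2 and real coefficients as required.

p(z) = z^2 -4·z.


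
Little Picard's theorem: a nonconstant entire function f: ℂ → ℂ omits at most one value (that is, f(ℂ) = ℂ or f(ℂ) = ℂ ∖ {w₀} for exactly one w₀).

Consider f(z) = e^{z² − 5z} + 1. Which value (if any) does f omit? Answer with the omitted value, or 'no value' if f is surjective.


Little Picard bounds the complement of f(ℂ) to at most one point.
The exponent g(z) = z² − 5z is a nonconstant polynomial, hence surjective onto ℂ. So e^{g(z)} takes every value in {e^w : w ∈ ℂ} = ℂ ∖ {0}. Adding 1 shifts the range to ℂ ∖ {1}. f omits exactly 1.

Omitted value: 1.


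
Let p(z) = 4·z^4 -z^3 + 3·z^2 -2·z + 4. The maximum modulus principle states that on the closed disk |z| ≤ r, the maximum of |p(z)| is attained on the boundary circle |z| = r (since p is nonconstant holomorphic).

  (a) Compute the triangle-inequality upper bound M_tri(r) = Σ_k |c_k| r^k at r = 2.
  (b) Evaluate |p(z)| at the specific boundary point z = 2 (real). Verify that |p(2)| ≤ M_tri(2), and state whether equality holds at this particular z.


Coefficients: c_0 = 4, c_1 = -2, c_2 = 3, c_3 = -1, c_4 = 4. Radius r = 2.
Part (a). Triangle bound: M_tri(r) = Σ_k |c_k| r^k
  = |4|·2^0 + |-2|·2^1 + |3|·2^2 + |-1|·2^3 + |4|·2^4
  = 4 + 4 + 12 + 8 + 64 = 92.
This bounds M(r) := max_{|z|=r} |p(z)| from above; equality holds iff all terms c_k z^k can be made to align in phase at a single z on |z|=r.
Part (b). At z = 2 (real, on the circle |z| = r):
  p(2) = (4)·2^0 + (-2)·2^1 + (3)·2^2 + (-1)·2^3 + (4)·2^4 = 68.
  |p(2)| = 68.
Check: |p(2)| = 68 ≤ 92 = M_tri(2). ✓ Equality does not hold at z = 2 (the coefficients have mixed signs, so the terms do not all align in phase there).

M_tri(2) = 92; |p(2)| = 68; equality at z=2: no.


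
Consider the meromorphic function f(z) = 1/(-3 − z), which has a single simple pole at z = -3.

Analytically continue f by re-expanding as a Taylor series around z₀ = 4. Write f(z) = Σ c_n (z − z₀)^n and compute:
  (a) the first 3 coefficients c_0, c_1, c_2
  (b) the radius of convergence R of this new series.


Let w = z − z₀, so z = z₀ + w.
Then -3 − z = -3 − (z₀ + w) = (-3 − z₀) − w = -7 − w.
f(z) = 1/(-7 − w) = (1/(-7)) · 1/(1 − w/(-7)) = Σ_{n≥0} w^n / (-7)^(n+1).
So c_n = 1/(-7)^(n+1):
  c_0 = 1/(-7)^1 = -1/7.
  c_1 = 1/(-7)^2 = 1/49.
  c_2 = 1/(-7)^3 = -1/343.
The series is valid for |w/d| < 1, i.e. |z − z₀| < |d|.
Radius of convergence: R = |-3 − z₀| = |-7| = 7 (distance from z₀ to the singularity z = -3).

c_0 = -1/7, c_1 = 1/49, c_2 = -1/343; R = 7.


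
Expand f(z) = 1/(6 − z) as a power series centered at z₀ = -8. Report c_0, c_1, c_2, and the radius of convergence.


Let w = z − z₀, so z = z₀ + w.
Then 6 − z = 6 − (z₀ + w) = (6 − z₀) − w = 14 − w.
f(z) = 1/(14 − w) = (1/(14)) · 1/(1 − w/(14)) = Σ_{n≥0} w^n / (14)^(n+1).
So c_n = 1/(14)^(n+1):
  c_0 = 1/(14)^1 = 1/14.
  c_1 = 1/(14)^2 = 1/196.
  c_2 = 1/(14)^3 = 1/2744.
The series is valid for |w/d| < 1, i.e. |z − z₀| < |d|.
Radius of convergence: R = |6 − z₀| = |14| = 14 (distance from z₀ to the singularity z = 6).

c_0 = 1/14, c_1 = 1/196, c_2 = 1/2744; R = 14.
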